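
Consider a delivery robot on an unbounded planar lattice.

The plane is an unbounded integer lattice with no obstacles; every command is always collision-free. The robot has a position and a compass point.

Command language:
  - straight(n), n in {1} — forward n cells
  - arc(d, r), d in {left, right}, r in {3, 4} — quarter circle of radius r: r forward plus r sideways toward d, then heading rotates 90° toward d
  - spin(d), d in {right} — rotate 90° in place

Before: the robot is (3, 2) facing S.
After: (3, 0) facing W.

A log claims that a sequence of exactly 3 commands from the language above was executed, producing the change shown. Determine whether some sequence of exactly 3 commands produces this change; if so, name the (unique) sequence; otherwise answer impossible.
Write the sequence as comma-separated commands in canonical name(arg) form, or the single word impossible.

straight(1), straight(1), spin(right)

key: cell and facing (now W) both changed — the 3 commands mix motion and turning
t0: (3, 2) facing S
step 1 (straight(1)): (3, 1) facing S
step 2 (straight(1)): (3, 0) facing S
step 3 (spin(right)): (3, 0) facing W
uniquely the one of 216 3-step routes that fits.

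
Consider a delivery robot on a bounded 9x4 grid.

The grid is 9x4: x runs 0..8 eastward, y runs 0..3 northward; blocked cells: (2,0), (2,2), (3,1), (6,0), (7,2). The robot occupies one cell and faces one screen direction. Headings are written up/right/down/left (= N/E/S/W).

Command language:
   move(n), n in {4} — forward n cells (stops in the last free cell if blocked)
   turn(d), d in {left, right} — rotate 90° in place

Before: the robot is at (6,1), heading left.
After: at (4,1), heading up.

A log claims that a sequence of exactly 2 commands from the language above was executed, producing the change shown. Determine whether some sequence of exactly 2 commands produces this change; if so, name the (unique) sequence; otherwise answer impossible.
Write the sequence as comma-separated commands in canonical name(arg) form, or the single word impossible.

key: order matters: swapping move(4) and turn(right) lands elsewhere
begin: at (6,1), heading left
[1] after move(4): at (4,1), heading left
[2] after turn(right): at (4,1), heading up
no other 2-command option fits: unique.

move(4), turn(right)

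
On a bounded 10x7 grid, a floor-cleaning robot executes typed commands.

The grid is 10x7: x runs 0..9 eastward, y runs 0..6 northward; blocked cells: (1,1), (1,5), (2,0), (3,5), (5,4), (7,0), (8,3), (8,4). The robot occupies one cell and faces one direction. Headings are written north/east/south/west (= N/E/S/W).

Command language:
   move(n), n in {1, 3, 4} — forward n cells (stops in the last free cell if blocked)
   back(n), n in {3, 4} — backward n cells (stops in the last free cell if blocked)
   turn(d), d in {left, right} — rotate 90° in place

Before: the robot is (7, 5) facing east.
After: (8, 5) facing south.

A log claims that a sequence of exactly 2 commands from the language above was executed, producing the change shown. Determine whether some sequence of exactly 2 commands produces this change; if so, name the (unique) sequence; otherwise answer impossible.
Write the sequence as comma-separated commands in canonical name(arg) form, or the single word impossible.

move(1), turn(right)

key: cell and facing (now S) both changed — the 2 commands mix motion and turning
start: (7, 5) facing east
step 1 (move(1)): (8, 5) facing east
step 2 (turn(right)): (8, 5) facing south
no other 2-command option fits: unique.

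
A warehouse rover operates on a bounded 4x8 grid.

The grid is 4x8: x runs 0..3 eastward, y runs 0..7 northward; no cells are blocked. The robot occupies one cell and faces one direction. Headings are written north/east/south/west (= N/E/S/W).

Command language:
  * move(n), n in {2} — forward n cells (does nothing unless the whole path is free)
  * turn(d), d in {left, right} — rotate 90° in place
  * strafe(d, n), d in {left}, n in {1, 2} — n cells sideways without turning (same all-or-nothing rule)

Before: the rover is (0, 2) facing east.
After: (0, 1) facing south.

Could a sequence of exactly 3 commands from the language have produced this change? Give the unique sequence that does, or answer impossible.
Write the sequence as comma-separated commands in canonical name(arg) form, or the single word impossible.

strafe(left, 1), turn(right), move(2)

key: running move(2) before strafe(left, 1) would end elsewhere — order is forced
t0: (0, 2) facing east
1. strafe(left, 1) → (0, 3) facing east
2. turn(right) → (0, 3) facing south
3. move(2) → (0, 1) facing south
uniquely the one of 125 3-step routes that fits.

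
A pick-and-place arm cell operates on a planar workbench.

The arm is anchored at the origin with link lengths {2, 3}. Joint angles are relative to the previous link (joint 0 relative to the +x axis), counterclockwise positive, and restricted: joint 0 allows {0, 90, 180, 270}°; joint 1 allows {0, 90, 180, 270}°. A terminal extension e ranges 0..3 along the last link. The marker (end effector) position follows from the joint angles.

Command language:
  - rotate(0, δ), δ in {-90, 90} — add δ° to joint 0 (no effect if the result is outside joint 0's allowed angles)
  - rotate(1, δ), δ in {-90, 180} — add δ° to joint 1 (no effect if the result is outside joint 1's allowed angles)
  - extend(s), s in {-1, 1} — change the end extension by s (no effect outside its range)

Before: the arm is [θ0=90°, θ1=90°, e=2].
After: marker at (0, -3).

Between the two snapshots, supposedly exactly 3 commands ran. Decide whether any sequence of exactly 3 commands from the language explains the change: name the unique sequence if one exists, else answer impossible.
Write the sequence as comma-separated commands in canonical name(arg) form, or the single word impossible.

initial: [θ0=90°, θ1=90°, e=2]
step 1 (rotate(1, -90)): [θ0=90°, θ1=0°, e=2]
step 2 (rotate(1, -90)): [θ0=90°, θ1=270°, e=2]
step 3 (rotate(1, -90)): [θ0=90°, θ1=180°, e=2]
all 216 alternatives checked — unique.

rotate(1, -90), rotate(1, -90), rotate(1, -90)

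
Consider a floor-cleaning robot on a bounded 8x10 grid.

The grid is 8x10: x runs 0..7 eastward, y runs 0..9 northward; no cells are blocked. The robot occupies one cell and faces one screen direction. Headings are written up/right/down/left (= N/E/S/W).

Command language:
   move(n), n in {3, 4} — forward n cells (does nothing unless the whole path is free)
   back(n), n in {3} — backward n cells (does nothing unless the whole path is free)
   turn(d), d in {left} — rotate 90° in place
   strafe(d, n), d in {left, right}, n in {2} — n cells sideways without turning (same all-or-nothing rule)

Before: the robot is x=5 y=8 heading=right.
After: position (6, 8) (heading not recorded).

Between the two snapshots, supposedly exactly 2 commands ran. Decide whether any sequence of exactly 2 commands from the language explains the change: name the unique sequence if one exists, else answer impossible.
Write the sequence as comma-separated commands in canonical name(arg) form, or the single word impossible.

key: order matters: swapping back(3) and move(4) lands elsewhere
initial: x=5 y=8 heading=right
[1] after back(3): x=2 y=8 heading=right
[2] after move(4): x=6 y=8 heading=right
uniquely the one of 36 2-step routes that fits.

back(3), move(4)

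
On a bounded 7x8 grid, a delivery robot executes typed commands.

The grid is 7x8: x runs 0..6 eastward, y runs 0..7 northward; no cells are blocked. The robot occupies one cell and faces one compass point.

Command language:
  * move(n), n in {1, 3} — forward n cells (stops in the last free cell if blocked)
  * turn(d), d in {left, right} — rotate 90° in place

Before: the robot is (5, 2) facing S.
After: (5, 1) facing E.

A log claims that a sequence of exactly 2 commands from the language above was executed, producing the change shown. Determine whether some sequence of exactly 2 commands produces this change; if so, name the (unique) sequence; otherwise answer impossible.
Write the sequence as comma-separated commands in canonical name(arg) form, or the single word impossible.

move(1), turn(left)

key: cell and facing (now E) both changed — the 2 commands mix motion and turning
from: (5, 2) facing S
t=1 move(1) ⇒ (5, 1) facing S
t=2 turn(left) ⇒ (5, 1) facing E
all 16 alternatives checked — unique.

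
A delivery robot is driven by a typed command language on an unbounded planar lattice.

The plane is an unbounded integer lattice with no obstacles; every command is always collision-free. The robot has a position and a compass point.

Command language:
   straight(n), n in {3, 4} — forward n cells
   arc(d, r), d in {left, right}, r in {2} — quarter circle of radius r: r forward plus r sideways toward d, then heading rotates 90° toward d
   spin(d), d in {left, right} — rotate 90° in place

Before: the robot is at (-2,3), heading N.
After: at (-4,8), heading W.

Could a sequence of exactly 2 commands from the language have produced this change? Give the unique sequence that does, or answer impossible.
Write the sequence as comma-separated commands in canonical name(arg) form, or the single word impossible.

key: cell and facing (now W) both changed — the 2 commands mix motion and turning
from: at (-2,3), heading N
[1] after straight(3): at (-2,6), heading N
[2] after arc(left, 2): at (-4,8), heading W
all 36 alternatives checked — unique.

straight(3), arc(left, 2)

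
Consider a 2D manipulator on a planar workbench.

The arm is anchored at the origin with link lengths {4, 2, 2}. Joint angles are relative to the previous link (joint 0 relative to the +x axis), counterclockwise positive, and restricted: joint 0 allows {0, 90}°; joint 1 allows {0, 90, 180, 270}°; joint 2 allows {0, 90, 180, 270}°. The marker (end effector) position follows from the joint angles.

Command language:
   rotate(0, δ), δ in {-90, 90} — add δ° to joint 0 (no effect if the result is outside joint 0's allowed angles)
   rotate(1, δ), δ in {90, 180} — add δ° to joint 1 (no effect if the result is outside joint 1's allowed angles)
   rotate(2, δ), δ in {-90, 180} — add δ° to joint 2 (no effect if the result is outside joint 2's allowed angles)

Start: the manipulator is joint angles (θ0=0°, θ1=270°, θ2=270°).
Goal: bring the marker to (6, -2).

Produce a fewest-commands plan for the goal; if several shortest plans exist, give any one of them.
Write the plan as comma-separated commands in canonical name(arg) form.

rotate(2, 180)

begin: joint angles (θ0=0°, θ1=270°, θ2=270°)
t=1 rotate(2, 180) ⇒ joint angles (θ0=0°, θ1=270°, θ2=90°)
minimal: 1 command(s), checked below 1.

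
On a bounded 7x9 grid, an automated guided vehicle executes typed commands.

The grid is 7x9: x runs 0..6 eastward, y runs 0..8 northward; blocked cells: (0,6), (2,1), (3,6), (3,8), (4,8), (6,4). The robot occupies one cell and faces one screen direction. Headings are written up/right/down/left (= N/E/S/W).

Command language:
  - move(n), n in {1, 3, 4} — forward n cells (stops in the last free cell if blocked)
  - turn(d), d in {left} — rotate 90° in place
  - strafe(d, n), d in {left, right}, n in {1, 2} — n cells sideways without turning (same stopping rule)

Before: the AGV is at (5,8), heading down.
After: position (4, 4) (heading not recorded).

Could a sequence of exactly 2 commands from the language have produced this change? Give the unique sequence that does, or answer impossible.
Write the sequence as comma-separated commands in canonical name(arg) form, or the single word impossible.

key: running strafe(right, 1) before move(4) would end elsewhere — order is forced
from: at (5,8), heading down
step 1 (move(4)): at (5,4), heading down
step 2 (strafe(right, 1)): at (4,4), heading down
no rival 2-sequence matches.

move(4), strafe(right, 1)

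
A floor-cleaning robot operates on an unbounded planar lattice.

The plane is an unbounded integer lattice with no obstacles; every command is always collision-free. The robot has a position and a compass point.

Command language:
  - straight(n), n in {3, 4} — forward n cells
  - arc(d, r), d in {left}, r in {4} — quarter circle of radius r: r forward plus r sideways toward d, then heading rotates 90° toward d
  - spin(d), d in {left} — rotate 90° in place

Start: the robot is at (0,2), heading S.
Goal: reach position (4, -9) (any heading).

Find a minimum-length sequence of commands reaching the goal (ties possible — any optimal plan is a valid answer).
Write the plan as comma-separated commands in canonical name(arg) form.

straight(4), straight(3), arc(left, 4)

t0: at (0,2), heading S
step 1 (straight(4)): at (0,-2), heading S
step 2 (straight(3)): at (0,-5), heading S
step 3 (arc(left, 4)): at (4,-9), heading E
minimal: 3 command(s), checked below 3.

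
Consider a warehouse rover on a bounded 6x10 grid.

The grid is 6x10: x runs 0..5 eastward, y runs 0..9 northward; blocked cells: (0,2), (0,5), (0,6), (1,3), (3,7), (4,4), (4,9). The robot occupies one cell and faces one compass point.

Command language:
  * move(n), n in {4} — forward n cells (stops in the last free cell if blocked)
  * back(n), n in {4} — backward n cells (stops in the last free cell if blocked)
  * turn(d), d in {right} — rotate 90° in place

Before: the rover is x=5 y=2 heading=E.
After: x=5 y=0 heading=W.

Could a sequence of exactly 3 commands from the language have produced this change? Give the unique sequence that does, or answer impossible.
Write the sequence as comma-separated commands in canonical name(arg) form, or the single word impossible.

turn(right), move(4), turn(right)

key: cell and facing (now W) both changed — the 3 commands mix motion and turning
from: x=5 y=2 heading=E
step 1 (turn(right)): x=5 y=2 heading=S
step 2 (move(4)): x=5 y=0 heading=S
step 3 (turn(right)): x=5 y=0 heading=W
all 27 alternatives checked — unique.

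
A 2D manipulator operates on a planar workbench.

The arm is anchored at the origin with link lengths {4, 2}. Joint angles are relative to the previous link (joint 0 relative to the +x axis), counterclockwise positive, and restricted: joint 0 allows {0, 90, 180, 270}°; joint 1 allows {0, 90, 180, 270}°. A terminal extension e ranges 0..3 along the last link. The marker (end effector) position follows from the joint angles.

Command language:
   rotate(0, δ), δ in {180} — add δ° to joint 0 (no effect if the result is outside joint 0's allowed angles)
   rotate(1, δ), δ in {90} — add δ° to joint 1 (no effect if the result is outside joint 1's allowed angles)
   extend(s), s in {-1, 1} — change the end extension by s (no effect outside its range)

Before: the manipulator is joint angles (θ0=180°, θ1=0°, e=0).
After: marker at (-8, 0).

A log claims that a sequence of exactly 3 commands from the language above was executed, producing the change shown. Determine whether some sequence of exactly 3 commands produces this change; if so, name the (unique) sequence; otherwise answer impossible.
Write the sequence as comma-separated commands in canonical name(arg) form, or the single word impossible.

extend(-1), extend(1), extend(1)

key: running extend(1) before extend(-1) would end elsewhere — order is forced
t0: joint angles (θ0=180°, θ1=0°, e=0)
step 1 (extend(-1)): joint angles (θ0=180°, θ1=0°, e=0)
step 2 (extend(1)): joint angles (θ0=180°, θ1=0°, e=1)
step 3 (extend(1)): joint angles (θ0=180°, θ1=0°, e=2)
no rival 3-sequence matches.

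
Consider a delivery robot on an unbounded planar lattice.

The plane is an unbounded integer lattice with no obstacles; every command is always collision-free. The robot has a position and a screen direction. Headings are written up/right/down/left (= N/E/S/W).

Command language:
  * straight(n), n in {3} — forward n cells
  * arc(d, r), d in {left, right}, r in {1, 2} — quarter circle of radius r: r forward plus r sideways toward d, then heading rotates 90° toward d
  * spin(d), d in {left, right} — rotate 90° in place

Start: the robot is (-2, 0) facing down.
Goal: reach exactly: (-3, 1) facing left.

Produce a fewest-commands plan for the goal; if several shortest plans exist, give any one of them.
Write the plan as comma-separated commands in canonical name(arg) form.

spin(left), spin(left), arc(left, 1)

start: (-2, 0) facing down
[1] after spin(left): (-2, 0) facing right
[2] after spin(left): (-2, 0) facing up
[3] after arc(left, 1): (-3, 1) facing left
minimal: 3 command(s), checked below 3.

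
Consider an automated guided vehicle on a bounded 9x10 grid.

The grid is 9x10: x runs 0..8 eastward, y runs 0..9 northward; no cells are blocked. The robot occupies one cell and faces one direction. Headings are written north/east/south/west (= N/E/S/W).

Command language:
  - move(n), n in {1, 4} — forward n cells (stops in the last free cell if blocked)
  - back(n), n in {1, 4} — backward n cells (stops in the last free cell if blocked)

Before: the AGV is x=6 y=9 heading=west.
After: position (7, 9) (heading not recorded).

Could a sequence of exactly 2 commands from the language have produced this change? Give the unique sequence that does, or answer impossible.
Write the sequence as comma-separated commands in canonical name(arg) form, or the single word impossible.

back(4), move(1)

key: back(4) runs into the grid edge before its full distance
initial: x=6 y=9 heading=west
step 1 (back(4)): x=8 y=9 heading=west
step 2 (move(1)): x=7 y=9 heading=west
uniquely the one of 16 2-step routes that fits.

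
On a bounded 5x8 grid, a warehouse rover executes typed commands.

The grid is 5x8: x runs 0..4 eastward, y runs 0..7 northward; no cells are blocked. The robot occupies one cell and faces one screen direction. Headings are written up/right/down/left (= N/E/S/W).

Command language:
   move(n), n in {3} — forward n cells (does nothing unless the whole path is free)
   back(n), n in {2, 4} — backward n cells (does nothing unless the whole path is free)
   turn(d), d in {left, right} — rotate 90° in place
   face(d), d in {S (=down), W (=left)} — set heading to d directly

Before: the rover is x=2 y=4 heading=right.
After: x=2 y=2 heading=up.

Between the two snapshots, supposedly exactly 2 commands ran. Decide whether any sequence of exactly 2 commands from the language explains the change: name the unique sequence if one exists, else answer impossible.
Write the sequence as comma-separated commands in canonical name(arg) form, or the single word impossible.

turn(left), back(2)

key: running back(2) before turn(left) would end elsewhere — order is forced
begin: x=2 y=4 heading=right
[1] after turn(left): x=2 y=4 heading=up
[2] after back(2): x=2 y=2 heading=up
all 49 alternatives checked — unique.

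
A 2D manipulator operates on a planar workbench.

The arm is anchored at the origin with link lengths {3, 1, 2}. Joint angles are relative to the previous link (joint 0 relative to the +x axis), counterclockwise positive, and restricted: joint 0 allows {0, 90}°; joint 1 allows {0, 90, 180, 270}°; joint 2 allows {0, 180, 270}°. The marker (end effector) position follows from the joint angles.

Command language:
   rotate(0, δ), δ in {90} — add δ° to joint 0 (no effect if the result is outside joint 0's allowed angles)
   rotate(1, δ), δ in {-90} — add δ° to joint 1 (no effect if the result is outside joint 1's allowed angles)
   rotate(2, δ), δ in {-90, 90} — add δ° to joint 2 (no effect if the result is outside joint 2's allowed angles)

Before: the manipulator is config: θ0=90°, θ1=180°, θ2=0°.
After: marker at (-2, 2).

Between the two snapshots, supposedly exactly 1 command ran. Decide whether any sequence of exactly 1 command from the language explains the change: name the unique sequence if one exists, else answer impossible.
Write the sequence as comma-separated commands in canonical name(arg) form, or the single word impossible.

rotate(2, -90)

begin: config: θ0=90°, θ1=180°, θ2=0°
[1] after rotate(2, -90): config: θ0=90°, θ1=180°, θ2=270°
no rival 1-sequence matches.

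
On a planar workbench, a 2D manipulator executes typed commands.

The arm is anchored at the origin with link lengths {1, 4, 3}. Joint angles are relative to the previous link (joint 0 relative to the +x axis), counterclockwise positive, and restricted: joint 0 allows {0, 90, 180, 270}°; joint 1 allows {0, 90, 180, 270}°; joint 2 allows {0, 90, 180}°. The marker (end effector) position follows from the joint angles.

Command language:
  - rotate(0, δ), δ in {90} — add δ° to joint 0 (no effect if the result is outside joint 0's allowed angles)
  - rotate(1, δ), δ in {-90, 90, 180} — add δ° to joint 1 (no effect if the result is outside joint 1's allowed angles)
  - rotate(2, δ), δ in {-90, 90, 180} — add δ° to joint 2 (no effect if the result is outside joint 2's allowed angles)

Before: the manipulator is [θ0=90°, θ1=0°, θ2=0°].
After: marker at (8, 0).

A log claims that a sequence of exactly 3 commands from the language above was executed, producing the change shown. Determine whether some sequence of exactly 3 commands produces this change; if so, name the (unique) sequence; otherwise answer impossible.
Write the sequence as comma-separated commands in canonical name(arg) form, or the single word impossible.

rotate(0, 90), rotate(0, 90), rotate(0, 90)

t0: [θ0=90°, θ1=0°, θ2=0°]
t=1 rotate(0, 90) ⇒ [θ0=180°, θ1=0°, θ2=0°]
t=2 rotate(0, 90) ⇒ [θ0=270°, θ1=0°, θ2=0°]
t=3 rotate(0, 90) ⇒ [θ0=0°, θ1=0°, θ2=0°]
all 343 alternatives checked — unique.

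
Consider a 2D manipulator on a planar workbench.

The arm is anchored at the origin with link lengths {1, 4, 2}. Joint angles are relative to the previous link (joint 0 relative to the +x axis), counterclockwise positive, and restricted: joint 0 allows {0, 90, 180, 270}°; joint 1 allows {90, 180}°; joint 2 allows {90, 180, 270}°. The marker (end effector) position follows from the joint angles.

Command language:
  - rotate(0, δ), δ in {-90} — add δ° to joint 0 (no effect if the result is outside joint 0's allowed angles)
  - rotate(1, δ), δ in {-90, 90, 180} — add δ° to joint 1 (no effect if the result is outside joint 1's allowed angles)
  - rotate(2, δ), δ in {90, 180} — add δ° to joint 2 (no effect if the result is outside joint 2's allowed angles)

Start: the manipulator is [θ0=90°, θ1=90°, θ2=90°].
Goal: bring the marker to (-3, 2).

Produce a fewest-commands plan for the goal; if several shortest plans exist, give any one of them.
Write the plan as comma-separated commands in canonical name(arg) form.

from: [θ0=90°, θ1=90°, θ2=90°]
step 1 (rotate(0, -90)): [θ0=0°, θ1=90°, θ2=90°]
step 2 (rotate(1, 90)): [θ0=0°, θ1=180°, θ2=90°]
step 3 (rotate(2, 180)): [θ0=0°, θ1=180°, θ2=270°]
shorter routes all fall short; 3 is best.

rotate(0, -90), rotate(1, 90), rotate(2, 180)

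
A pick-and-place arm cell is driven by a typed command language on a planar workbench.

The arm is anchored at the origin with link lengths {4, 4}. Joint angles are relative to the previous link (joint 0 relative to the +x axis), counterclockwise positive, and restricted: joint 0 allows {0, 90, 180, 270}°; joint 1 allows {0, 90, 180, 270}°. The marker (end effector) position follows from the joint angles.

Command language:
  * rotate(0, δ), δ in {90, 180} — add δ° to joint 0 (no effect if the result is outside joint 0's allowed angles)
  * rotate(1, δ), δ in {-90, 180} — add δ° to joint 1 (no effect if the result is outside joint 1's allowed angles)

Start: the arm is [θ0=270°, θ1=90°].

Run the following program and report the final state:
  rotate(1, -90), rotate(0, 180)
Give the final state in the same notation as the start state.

start: [θ0=270°, θ1=90°]
step 1 (rotate(1, -90)): [θ0=270°, θ1=0°]
step 2 (rotate(0, 180)): [θ0=90°, θ1=0°]

[θ0=90°, θ1=0°]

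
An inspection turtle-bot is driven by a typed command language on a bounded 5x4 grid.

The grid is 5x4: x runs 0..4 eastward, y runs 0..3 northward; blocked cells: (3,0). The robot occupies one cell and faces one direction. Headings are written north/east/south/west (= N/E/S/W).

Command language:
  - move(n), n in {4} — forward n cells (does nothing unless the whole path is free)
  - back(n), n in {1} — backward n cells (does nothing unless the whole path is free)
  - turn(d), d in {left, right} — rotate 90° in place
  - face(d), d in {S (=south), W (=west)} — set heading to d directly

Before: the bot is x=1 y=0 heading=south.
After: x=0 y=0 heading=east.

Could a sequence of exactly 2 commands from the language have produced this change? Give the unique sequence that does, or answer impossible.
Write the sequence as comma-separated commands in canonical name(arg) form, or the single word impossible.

key: position moved to (0,0) AND the heading swung to E — translation plus rotation needed
begin: x=1 y=0 heading=south
[1] after turn(left): x=1 y=0 heading=east
[2] after back(1): x=0 y=0 heading=east
all 36 alternatives checked — unique.

turn(left), back(1)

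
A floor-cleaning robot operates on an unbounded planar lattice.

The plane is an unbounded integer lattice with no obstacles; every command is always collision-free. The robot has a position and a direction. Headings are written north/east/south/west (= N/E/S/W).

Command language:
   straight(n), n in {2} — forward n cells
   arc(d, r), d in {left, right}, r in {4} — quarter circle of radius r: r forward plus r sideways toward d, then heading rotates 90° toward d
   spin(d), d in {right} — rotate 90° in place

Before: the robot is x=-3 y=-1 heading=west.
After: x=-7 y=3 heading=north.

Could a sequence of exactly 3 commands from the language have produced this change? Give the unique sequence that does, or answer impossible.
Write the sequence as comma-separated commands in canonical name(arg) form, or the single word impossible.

key: position moved to (-7,3) AND the heading swung to N — translation plus rotation needed
begin: x=-3 y=-1 heading=west
1. spin(right) → x=-3 y=-1 heading=north
2. arc(left, 4) → x=-7 y=3 heading=west
3. spin(right) → x=-7 y=3 heading=north
uniquely the one of 64 3-step routes that fits.

spin(right), arc(left, 4), spin(right)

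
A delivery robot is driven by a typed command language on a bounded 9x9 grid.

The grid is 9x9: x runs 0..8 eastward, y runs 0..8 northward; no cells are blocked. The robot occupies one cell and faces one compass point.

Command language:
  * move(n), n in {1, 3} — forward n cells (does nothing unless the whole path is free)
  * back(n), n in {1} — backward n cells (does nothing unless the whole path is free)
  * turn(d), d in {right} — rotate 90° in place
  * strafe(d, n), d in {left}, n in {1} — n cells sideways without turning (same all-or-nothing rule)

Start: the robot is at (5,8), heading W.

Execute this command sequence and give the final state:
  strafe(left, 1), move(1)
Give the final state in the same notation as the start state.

at (4,7), heading W

from: at (5,8), heading W
[1] after strafe(left, 1): at (5,7), heading W
[2] after move(1): at (4,7), heading W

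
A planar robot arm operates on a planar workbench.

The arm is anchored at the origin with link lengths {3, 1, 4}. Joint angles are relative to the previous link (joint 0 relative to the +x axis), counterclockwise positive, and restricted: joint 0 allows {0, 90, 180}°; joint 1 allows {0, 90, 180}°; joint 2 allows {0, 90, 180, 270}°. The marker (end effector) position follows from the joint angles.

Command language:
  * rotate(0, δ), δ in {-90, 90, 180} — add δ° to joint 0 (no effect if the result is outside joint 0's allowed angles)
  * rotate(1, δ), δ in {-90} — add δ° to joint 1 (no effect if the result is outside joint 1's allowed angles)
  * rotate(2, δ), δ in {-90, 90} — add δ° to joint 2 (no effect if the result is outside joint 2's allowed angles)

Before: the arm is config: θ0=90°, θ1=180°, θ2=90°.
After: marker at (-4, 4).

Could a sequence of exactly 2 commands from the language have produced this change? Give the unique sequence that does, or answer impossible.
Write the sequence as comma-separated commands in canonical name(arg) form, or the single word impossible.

rotate(1, -90), rotate(1, -90)

from: config: θ0=90°, θ1=180°, θ2=90°
1. rotate(1, -90) → config: θ0=90°, θ1=90°, θ2=90°
2. rotate(1, -90) → config: θ0=90°, θ1=0°, θ2=90°
no other 2-command option fits: unique.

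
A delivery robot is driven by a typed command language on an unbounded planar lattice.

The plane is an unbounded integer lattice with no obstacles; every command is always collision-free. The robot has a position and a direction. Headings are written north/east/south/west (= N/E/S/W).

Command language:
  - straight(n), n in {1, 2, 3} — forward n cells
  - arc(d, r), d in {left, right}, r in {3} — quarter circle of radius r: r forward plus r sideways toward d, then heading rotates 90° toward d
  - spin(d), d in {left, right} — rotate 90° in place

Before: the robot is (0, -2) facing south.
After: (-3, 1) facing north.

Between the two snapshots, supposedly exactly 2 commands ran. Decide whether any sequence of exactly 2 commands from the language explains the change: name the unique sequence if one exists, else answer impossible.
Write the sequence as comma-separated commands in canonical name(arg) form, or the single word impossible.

key: position moved to (-3,1) AND the heading swung to N — translation plus rotation needed
start: (0, -2) facing south
1. spin(right) → (0, -2) facing west
2. arc(right, 3) → (-3, 1) facing north
no other 2-command option fits: unique.

spin(right), arc(right, 3)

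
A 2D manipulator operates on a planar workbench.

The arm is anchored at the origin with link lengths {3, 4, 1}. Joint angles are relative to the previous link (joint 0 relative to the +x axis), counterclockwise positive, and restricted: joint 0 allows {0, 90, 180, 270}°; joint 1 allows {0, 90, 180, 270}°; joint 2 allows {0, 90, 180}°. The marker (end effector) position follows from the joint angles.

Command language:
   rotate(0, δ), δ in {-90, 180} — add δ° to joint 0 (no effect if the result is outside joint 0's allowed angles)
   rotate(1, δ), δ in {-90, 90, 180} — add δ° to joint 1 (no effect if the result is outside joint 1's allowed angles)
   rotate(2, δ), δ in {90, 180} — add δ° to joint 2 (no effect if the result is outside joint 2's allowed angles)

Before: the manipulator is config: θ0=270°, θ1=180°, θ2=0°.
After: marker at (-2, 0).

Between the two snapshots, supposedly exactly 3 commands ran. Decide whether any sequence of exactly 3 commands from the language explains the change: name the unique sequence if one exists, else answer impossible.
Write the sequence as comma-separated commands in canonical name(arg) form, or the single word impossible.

t0: config: θ0=270°, θ1=180°, θ2=0°
step 1 (rotate(0, -90)): config: θ0=180°, θ1=180°, θ2=0°
step 2 (rotate(0, -90)): config: θ0=90°, θ1=180°, θ2=0°
step 3 (rotate(0, -90)): config: θ0=0°, θ1=180°, θ2=0°
no rival 3-sequence matches.

rotate(0, -90), rotate(0, -90), rotate(0, -90)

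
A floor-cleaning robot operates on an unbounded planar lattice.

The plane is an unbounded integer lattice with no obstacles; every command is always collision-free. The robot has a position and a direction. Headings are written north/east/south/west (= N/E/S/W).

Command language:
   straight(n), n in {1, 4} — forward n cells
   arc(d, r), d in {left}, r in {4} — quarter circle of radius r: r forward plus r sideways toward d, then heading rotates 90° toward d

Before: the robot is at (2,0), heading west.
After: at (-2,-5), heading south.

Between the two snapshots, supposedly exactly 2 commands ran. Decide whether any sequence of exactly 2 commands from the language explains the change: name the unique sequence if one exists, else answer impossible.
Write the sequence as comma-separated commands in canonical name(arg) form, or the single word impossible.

arc(left, 4), straight(1)

key: order matters: swapping arc(left, 4) and straight(1) lands elsewhere
start: at (2,0), heading west
[1] after arc(left, 4): at (-2,-4), heading south
[2] after straight(1): at (-2,-5), heading south
no other 2-command option fits: unique.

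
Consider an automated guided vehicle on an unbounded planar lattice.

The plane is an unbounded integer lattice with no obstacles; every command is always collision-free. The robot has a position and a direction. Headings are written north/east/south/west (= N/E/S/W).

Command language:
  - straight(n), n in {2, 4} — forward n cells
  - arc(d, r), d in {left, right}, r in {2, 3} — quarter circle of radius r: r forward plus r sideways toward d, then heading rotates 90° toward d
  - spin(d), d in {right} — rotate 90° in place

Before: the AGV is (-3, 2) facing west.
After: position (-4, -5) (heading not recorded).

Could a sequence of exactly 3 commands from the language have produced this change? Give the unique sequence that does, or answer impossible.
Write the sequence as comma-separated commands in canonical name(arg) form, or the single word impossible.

arc(left, 3), straight(2), arc(left, 2)

key: order matters: swapping arc(left, 3) and arc(left, 2) lands elsewhere
begin: (-3, 2) facing west
1. arc(left, 3) → (-6, -1) facing south
2. straight(2) → (-6, -3) facing south
3. arc(left, 2) → (-4, -5) facing east
uniquely the one of 343 3-step routes that fits.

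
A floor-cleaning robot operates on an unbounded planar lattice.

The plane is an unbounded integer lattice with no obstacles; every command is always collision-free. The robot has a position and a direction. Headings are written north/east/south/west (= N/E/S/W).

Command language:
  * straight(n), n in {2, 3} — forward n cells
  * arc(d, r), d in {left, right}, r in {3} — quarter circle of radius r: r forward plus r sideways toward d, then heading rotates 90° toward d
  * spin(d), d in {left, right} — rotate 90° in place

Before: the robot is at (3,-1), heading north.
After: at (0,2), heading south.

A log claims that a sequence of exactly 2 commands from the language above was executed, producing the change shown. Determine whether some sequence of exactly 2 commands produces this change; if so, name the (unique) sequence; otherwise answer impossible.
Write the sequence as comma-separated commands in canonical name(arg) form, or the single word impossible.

arc(left, 3), spin(left)

key: cell and facing (now S) both changed — the 2 commands mix motion and turning
t0: at (3,-1), heading north
[1] after arc(left, 3): at (0,2), heading west
[2] after spin(left): at (0,2), heading south
no rival 2-sequence matches.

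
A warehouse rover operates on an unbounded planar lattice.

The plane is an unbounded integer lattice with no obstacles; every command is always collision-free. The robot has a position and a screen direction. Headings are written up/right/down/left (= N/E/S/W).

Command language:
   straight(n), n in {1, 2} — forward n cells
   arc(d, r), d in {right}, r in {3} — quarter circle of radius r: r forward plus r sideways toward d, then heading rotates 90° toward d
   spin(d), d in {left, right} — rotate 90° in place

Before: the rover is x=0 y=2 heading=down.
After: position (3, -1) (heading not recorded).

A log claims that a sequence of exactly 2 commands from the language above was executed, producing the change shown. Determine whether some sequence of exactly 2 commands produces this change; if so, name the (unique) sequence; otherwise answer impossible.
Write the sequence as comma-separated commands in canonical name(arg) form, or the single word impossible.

spin(left), arc(right, 3)

key: running arc(right, 3) before spin(left) would end elsewhere — order is forced
begin: x=0 y=2 heading=down
1. spin(left) → x=0 y=2 heading=right
2. arc(right, 3) → x=3 y=-1 heading=down
no other 2-command option fits: unique.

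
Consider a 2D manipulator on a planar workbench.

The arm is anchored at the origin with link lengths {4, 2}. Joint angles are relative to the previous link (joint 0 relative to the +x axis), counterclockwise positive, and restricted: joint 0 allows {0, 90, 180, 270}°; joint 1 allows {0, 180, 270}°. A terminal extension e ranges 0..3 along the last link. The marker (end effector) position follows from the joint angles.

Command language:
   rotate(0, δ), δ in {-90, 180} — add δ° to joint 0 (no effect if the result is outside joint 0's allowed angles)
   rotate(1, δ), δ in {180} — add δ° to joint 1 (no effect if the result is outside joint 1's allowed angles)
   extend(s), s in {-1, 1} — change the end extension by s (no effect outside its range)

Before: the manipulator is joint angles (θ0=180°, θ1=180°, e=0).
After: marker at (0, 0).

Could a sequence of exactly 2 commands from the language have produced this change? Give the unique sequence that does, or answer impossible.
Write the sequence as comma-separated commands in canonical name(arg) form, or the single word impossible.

extend(1), extend(1)

from: joint angles (θ0=180°, θ1=180°, e=0)
t=1 extend(1) ⇒ joint angles (θ0=180°, θ1=180°, e=1)
t=2 extend(1) ⇒ joint angles (θ0=180°, θ1=180°, e=2)
uniquely the one of 25 2-step routes that fits.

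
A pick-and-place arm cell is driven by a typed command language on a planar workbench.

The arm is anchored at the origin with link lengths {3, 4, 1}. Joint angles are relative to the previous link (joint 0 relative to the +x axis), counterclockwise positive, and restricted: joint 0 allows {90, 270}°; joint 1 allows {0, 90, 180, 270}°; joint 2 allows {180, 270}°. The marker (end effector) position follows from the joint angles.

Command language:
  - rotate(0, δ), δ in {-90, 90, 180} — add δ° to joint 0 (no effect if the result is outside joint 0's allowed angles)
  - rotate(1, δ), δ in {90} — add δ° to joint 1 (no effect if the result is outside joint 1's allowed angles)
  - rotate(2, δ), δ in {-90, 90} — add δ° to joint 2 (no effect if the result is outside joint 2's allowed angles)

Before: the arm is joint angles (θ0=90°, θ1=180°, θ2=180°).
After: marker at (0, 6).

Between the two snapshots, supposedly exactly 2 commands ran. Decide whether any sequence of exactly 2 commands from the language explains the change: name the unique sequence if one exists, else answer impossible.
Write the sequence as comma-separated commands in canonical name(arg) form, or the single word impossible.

rotate(1, 90), rotate(1, 90)

from: joint angles (θ0=90°, θ1=180°, θ2=180°)
1. rotate(1, 90) → joint angles (θ0=90°, θ1=270°, θ2=180°)
2. rotate(1, 90) → joint angles (θ0=90°, θ1=0°, θ2=180°)
all 36 alternatives checked — unique.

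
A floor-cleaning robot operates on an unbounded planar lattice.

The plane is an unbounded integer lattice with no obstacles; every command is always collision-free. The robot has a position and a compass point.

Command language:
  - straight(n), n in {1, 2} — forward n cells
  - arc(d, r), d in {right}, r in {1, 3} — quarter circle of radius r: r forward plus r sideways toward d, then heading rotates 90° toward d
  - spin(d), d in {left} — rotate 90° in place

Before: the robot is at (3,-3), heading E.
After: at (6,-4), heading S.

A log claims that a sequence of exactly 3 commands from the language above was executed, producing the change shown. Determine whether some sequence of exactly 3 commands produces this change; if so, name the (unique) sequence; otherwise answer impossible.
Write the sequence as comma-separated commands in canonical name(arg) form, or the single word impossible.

straight(1), straight(1), arc(right, 1)

key: position moved to (6,-4) AND the heading swung to S — translation plus rotation needed
begin: at (3,-3), heading E
t=1 straight(1) ⇒ at (4,-3), heading E
t=2 straight(1) ⇒ at (5,-3), heading E
t=3 arc(right, 1) ⇒ at (6,-4), heading S
no rival 3-sequence matches.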